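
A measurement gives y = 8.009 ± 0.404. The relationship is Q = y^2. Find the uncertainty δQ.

6.47

Q ∝ y^2, so δQ/Q = |2| · δy/y = 2 × 0.0504 = 0.101.
Q = 64.14, so δQ = 0.101 × 64.14 = 6.47.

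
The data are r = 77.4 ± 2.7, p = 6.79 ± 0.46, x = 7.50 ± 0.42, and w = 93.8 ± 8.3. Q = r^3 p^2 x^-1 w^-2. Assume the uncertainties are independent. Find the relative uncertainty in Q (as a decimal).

For a monomial Q ∝ r^3, p^2, x^-1, w^-2, fractional errors add in quadrature:
  (3·δr/r)² = (3×0.0349)² = 0.0110;  (2·δp/p)² = (2×0.0677)² = 0.0184;  (-1·δx/x)² = (-1×0.0560)² = 0.00314;  (-2·δw/w)² = (-2×0.0885)² = 0.0313
δQ/Q = √(0.0638) = 0.253

0.253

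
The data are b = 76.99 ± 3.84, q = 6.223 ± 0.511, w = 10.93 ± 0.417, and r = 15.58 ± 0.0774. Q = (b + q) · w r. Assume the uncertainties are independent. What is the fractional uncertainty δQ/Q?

0.0604

Let u = b + q = 83.21. δu = √(δb² + δq²) = √(14.7 + 0.261) = 3.87, so δu/u = 0.0466.
Q is then a monomial in u, w, r:
δQ/Q = √((δu/u)² + (1·δw/w)² + (1·δr/r)²) = √(0.00217 + 0.00146 + 2.47e-05) = 0.0604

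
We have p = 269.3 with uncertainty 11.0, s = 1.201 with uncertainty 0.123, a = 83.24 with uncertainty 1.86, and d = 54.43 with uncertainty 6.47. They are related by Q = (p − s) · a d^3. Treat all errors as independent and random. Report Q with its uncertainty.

Let u = p − s = 268.1. δu = √(δp² + δs²) = √(121 + 0.0151) = 11.0, so δu/u = 0.0410.
Q is then a monomial in u, a, d:
δQ/Q = √((δu/u)² + (1·δa/a)² + (3·δd/d)²) = √(0.00168 + 0.000499 + 0.127) = 0.360
Q = 3.599e+09, so δQ = 0.360 × 3.599e+09 = 1.29e+09.

(3.599 ± 1.29) × 10^9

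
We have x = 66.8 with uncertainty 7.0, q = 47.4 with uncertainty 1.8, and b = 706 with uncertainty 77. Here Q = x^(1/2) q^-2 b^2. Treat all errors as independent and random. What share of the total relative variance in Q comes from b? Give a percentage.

84.8%

(δQ/Q)² = (½·δx/x)² + (-2·δq/q)² + (2·δb/b)²
  x term: (0.5×0.105)² = 0.00275
  q term: (-2×0.0380)² = 0.00577
  b term: (2×0.109)² = 0.0476
Total = 0.0561. Share from b = 0.0476/0.0561 = 0.848.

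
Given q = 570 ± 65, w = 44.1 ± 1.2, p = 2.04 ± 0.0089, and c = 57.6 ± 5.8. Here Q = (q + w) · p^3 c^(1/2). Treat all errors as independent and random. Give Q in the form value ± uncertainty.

39600 ± 4670

Let u = q + w = 614. δu = √(δq² + δw²) = √(4220 + 1.44) = 65.0, so δu/u = 0.106.
Q is then a monomial in u, p, c:
δQ/Q = √((δu/u)² + (3·δp/p)² + (½·δc/c)²) = √(0.0112 + 0.000171 + 0.00253) = 0.118
Q = 39600, so δQ = 0.118 × 39600 = 4670.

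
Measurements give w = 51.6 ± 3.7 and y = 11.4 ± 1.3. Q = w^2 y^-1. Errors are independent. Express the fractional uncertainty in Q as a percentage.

Q is a product of powers, so relative uncertainties combine in quadrature:
  (2·δw/w)² = (2×0.0717)² = 0.0206;  (-1·δy/y)² = (-1×0.114)² = 0.0130
δQ/Q = √(0.0336) = 0.183

18.3%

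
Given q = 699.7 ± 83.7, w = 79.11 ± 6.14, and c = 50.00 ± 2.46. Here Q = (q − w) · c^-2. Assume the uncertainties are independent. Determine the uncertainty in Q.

0.0415

Let u = q − w = 620.6. δu = √(δq² + δw²) = √(7010 + 37.7) = 83.9, so δu/u = 0.135.
Q is then a monomial in u, c:
δQ/Q = √((δu/u)² + (-2·δc/c)²) = √(0.0183 + 0.00968) = 0.167
Q = 0.2482, so δQ = 0.167 × 0.2482 = 0.0415.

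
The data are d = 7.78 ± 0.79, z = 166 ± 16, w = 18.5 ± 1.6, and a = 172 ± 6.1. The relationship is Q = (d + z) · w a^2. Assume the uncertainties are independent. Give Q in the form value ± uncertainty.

(9.51 ± 1.38) × 10^7

Let u = d + z = 174. δu = √(δd² + δz²) = √(0.624 + 256) = 16.0, so δu/u = 0.0922.
Q is then a monomial in u, w, a:
δQ/Q = √((δu/u)² + (1·δw/w)² + (2·δa/a)²) = √(0.00850 + 0.00748 + 0.00503) = 0.145
Q = 9.51e+07, so δQ = 0.145 × 9.51e+07 = 1.38e+07.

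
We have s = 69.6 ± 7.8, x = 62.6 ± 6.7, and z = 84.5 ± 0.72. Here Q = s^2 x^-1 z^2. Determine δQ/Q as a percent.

24.9%

Each factor contributes (exponent × relative error)² to (δQ/Q)²:
  (2·δs/s)² = (2×0.112)² = 0.0502;  (-1·δx/x)² = (-1×0.107)² = 0.0115;  (2·δz/z)² = (2×0.00852)² = 0.000290
δQ/Q = √(0.0620) = 0.249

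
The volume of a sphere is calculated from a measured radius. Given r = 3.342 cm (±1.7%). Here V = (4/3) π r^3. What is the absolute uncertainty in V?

V ∝ r^3, so δV/V = |3| · δr/r = 3 × 0.0170 = 0.0510.
V = 156.4 cm^3, so δV = 0.0510 × 156.4 = 7.97 cm^3.

7.97 cm^3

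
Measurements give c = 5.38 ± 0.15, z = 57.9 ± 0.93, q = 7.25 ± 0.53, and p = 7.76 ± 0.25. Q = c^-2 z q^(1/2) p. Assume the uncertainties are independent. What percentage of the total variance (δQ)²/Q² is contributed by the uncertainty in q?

(δQ/Q)² = (-2·δc/c)² + (1·δz/z)² + (½·δq/q)² + (1·δp/p)²
  c term: (-2×0.0279)² = 0.00311
  z term: (1×0.0161)² = 0.000258
  q term: (0.5×0.0731)² = 0.00134
  p term: (1×0.0322)² = 0.00104
Total = 0.00574. Share from q = 0.00134/0.00574 = 0.233.

23.3%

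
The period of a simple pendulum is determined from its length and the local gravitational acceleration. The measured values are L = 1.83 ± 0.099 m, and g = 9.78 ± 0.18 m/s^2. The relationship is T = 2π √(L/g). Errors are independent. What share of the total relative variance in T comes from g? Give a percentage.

10.4%

(δT/T)² = (½·δL/L)² + (−½·δg/g)²
  L term: (0.5×0.0541)² = 0.000732
  g term: (-0.5×0.0184)² = 8.47e-05
Total = 0.000816. Share from g = 8.47e-05/0.000816 = 0.104.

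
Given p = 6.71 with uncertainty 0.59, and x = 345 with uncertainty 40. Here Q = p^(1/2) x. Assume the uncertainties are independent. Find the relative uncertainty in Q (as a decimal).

0.124

Products/powers → add relative errors in quadrature, weighted by exponent:
  (½·δp/p)² = (0.5×0.0879)² = 0.00193;  (1·δx/x)² = (1×0.116)² = 0.0134
δQ/Q = √(0.0154) = 0.124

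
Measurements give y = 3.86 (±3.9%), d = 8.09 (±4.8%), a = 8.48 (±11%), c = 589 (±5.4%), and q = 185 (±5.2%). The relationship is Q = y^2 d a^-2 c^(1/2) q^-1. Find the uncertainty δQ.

0.0540

Since Q is a product/quotient, work with relative uncertainties:
  (2·δy/y)² = (2×0.0390)² = 0.00608;  (1·δd/d)² = (1×0.0480)² = 0.00230;  (-2·δa/a)² = (-2×0.110)² = 0.0484;  (½·δc/c)² = (0.5×0.0540)² = 0.000729;  (-1·δq/q)² = (-1×0.0520)² = 0.00270
δQ/Q = √(0.0602) = 0.245
Q = 0.220, so δQ = 0.245 × 0.220 = 0.0540.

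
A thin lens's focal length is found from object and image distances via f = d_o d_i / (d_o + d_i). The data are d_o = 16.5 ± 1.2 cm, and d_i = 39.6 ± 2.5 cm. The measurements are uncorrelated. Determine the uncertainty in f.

∂f/∂d_o = (d_i/(d_o+d_i))² = 0.498;  ∂f/∂d_i = (d_o/(d_o+d_i))² = 0.0865
δf = √((∂f/∂d_o · δd_o)² + (∂f/∂d_i · δd_i)²) = √(0.358 + 0.0468) = 0.636 cm

0.636 cm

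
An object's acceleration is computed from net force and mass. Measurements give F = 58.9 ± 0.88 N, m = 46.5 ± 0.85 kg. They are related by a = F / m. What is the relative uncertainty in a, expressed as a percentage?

Since a is a product/quotient, work with relative uncertainties:
  (1·δF/F)² = (1×0.0149)² = 0.000223;  (-1·δm/m)² = (-1×0.0183)² = 0.000334
δa/a = √(0.000557) = 0.0236

2.36%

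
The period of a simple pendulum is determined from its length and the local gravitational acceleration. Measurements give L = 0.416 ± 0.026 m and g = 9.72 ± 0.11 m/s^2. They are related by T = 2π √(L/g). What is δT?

0.0413 s

For a monomial T ∝ L^(1/2), g^(-1/2), fractional errors add in quadrature:
  (½·δL/L)² = (0.5×0.0625)² = 0.000977;  (−½·δg/g)² = (-0.5×0.0113)² = 3.2e-05
δT/T = √(0.00101) = 0.0318
T = 1.30 s, so δT = 0.0318 × 1.30 = 0.0413 s.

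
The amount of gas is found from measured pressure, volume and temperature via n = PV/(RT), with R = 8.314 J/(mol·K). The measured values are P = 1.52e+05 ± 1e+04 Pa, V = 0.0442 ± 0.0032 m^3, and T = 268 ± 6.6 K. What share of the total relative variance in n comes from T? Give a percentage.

(δn/n)² = (1·δP/P)² + (1·δV/V)² + (-1·δT/T)²
  P term: (1×0.0658)² = 0.00433
  V term: (1×0.0724)² = 0.00524
  T term: (-1×0.0246)² = 0.000606
Total = 0.0102. Share from T = 0.000606/0.0102 = 0.0596.

5.96%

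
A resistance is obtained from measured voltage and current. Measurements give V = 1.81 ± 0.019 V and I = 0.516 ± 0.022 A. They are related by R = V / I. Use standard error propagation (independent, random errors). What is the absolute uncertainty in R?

Each factor contributes (exponent × relative error)² to (δR/R)²:
  (1·δV/V)² = (1×0.0105)² = 0.000110;  (-1·δI/I)² = (-1×0.0426)² = 0.00182
δR/R = √(0.00193) = 0.0439
R = 3.51 Ω, so δR = 0.0439 × 3.51 = 0.154 Ω.

0.154 Ω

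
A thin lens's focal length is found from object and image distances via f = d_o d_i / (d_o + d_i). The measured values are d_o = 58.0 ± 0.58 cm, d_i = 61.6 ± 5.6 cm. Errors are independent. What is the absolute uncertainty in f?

∂f/∂d_o = (d_i/(d_o+d_i))² = 0.265;  ∂f/∂d_i = (d_o/(d_o+d_i))² = 0.235
δf = √((∂f/∂d_o · δd_o)² + (∂f/∂d_i · δd_i)²) = √(0.0237 + 1.73) = 1.33 cm

1.33 cm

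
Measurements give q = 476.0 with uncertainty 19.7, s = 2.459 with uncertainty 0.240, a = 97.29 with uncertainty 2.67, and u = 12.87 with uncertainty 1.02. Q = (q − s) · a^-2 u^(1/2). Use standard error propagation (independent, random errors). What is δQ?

0.0143

Let w = q − s = 473.5. δw = √(δq² + δs²) = √(388 + 0.0576) = 19.7, so δw/w = 0.0416.
Q is then a monomial in w, a, u:
δQ/Q = √((δw/w)² + (-2·δa/a)² + (½·δu/u)²) = √(0.00173 + 0.00301 + 0.00157) = 0.0795
Q = 0.1795, so δQ = 0.0795 × 0.1795 = 0.0143.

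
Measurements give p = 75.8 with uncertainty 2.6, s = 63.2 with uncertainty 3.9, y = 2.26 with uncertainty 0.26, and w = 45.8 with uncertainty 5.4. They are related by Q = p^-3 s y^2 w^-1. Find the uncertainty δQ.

4.61e-06

Products/powers → add relative errors in quadrature, weighted by exponent:
  (-3·δp/p)² = (-3×0.0343)² = 0.0106;  (1·δs/s)² = (1×0.0617)² = 0.00381;  (2·δy/y)² = (2×0.115)² = 0.0529;  (-1·δw/w)² = (-1×0.118)² = 0.0139
δQ/Q = √(0.0812) = 0.285
Q = 1.62e-05, so δQ = 0.285 × 1.62e-05 = 4.61e-06.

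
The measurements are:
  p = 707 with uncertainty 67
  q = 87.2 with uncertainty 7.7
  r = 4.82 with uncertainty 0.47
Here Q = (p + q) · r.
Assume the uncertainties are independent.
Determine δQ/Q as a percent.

12.9%

Let u = p + q = 794. δu = √(δp² + δq²) = √(4490 + 59.3) = 67.4, so δu/u = 0.0849.
Q is then a monomial in u, r:
δQ/Q = √((δu/u)² + (1·δr/r)²) = √(0.00721 + 0.00951) = 0.129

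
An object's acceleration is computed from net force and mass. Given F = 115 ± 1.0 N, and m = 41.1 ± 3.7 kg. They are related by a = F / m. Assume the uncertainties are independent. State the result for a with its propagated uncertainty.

2.80 ± 0.253 m/s^2

a is a product of powers, so relative uncertainties combine in quadrature:
  (1·δF/F)² = (1×0.00870)² = 7.56e-05;  (-1·δm/m)² = (-1×0.0900)² = 0.00810
δa/a = √(0.00818) = 0.0904
a = 2.80 m/s^2, so δa = 0.0904 × 2.80 = 0.253 m/s^2.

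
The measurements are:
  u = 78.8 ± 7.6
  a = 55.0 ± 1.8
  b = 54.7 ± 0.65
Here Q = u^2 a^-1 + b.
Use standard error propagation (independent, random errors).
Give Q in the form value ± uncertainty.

168 ± 22.1

Let p = u^2·a^-1 = 113. δp/p = √((2·δu/u)² + (-1·δa/a)²) = √(0.0372 + 0.00107) = 0.196, so δp = 22.1.
Q = p + b: δQ = √(δp² + δb²) = √(488 + 0.423) = 22.1
Q = 168.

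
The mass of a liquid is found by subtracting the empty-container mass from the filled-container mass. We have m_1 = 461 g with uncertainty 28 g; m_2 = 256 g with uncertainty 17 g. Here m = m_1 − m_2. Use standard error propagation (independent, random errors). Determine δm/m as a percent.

For a sum/difference, combine absolute errors in quadrature:
  (δm_1)² = 784;  (δm_2)² = 289
δm = √(1070) = 32.8 g
m = 205 g, so δm/m = 32.8/205 = 0.160.

16.0%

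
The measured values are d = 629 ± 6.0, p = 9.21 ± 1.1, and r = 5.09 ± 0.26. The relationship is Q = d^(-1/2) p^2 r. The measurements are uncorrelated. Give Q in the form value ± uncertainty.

Relative error in a monomial: (δQ/Q)² = Σ (nᵢ · δxᵢ/xᵢ)².
  (−½·δd/d)² = (-0.5×0.00954)² = 2.27e-05;  (2·δp/p)² = (2×0.119)² = 0.0571;  (1·δr/r)² = (1×0.0511)² = 0.00261
δQ/Q = √(0.0597) = 0.244
Q = 17.2, so δQ = 0.244 × 17.2 = 4.21.

17.2 ± 4.21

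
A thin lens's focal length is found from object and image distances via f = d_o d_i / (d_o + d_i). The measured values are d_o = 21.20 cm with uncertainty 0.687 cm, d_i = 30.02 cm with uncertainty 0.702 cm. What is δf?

0.265 cm

∂f/∂d_o = (d_i/(d_o+d_i))² = 0.344;  ∂f/∂d_i = (d_o/(d_o+d_i))² = 0.171
δf = √((∂f/∂d_o · δd_o)² + (∂f/∂d_i · δd_i)²) = √(0.0557 + 0.0145) = 0.265 cm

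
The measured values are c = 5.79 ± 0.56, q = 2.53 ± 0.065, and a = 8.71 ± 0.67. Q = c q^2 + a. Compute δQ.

4.11

Let p = c·q^2 = 37.1. δp/p = √((1·δc/c)² + (2·δq/q)²) = √(0.00935 + 0.00264) = 0.110, so δp = 4.06.
Q = p + a: δQ = √(δp² + δa²) = √(16.5 + 0.449) = 4.11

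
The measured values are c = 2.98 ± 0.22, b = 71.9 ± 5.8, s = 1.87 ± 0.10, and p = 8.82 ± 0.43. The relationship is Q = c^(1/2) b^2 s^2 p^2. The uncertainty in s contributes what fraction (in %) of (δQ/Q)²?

23.7%

(δQ/Q)² = (½·δc/c)² + (2·δb/b)² + (2·δs/s)² + (2·δp/p)²
  c term: (0.5×0.0738)² = 0.00136
  b term: (2×0.0807)² = 0.0260
  s term: (2×0.0535)² = 0.0114
  p term: (2×0.0488)² = 0.00951
Total = 0.0483. Share from s = 0.0114/0.0483 = 0.237.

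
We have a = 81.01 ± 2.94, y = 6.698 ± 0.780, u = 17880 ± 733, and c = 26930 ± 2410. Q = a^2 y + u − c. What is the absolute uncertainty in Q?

Let p = a^2·y = 43960. δp/p = √((2·δa/a)² + (1·δy/y)²) = √(0.00527 + 0.0136) = 0.137, so δp = 6030.
Q = p + u − c: δQ = √(δp² + δu² + δc²) = √(3.64e+07 + 5.37e+05 + 5.81e+06) = 6540

6540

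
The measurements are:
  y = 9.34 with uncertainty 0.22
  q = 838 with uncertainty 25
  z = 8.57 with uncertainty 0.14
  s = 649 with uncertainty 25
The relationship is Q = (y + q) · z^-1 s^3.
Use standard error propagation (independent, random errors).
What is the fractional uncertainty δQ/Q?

0.120

Let u = y + q = 847. δu = √(δy² + δq²) = √(0.0484 + 625) = 25.0, so δu/u = 0.0295.
Q is then a monomial in u, z, s:
δQ/Q = √((δu/u)² + (-1·δz/z)² + (3·δs/s)²) = √(0.000871 + 0.000267 + 0.0134) = 0.120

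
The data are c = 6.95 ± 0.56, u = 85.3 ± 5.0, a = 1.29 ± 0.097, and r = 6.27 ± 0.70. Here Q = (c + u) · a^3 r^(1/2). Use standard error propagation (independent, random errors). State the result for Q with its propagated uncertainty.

496 ± 118

Let w = c + u = 92.2. δw = √(δc² + δu²) = √(0.314 + 25.0) = 5.03, so δw/w = 0.0545.
Q is then a monomial in w, a, r:
δQ/Q = √((δw/w)² + (3·δa/a)² + (½·δr/r)²) = √(0.00297 + 0.0509 + 0.00312) = 0.239
Q = 496, so δQ = 0.239 × 496 = 118.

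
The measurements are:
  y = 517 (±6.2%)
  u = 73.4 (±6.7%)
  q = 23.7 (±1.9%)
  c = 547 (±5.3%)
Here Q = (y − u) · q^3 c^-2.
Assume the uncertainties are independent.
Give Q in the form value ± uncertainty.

19.7 ± 2.78

Let w = y − u = 444. δw = √(δy² + δu²) = √(1030 + 24.2) = 32.4, so δw/w = 0.0731.
Q is then a monomial in w, q, c:
δQ/Q = √((δw/w)² + (3·δq/q)² + (-2·δc/c)²) = √(0.00534 + 0.00325 + 0.0112) = 0.141
Q = 19.7, so δQ = 0.141 × 19.7 = 2.78.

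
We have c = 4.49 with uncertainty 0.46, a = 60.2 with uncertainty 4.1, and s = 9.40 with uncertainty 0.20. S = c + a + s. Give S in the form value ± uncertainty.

S is a linear combination, so absolute uncertainties add in quadrature:
  (δc)² = 0.212;  (δa)² = 16.8;  (δs)² = 0.0400
δS = √(17.1) = 4.13
S = 74.1.

74.1 ± 4.13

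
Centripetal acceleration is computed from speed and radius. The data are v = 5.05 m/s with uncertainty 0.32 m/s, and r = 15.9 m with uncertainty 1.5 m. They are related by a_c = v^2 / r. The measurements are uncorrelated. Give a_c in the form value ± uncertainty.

For a monomial a_c ∝ v^2, r^-1, fractional errors add in quadrature:
  (2·δv/v)² = (2×0.0634)² = 0.0161;  (-1·δr/r)² = (-1×0.0943)² = 0.00890
δa_c/a_c = √(0.0250) = 0.158
a_c = 1.60 m/s^2, so δa_c = 0.158 × 1.60 = 0.253 m/s^2.

1.60 ± 0.253 m/s^2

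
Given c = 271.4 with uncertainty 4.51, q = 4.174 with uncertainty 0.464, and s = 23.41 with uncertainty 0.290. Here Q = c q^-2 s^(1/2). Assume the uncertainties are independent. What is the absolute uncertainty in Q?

Relative error in a monomial: (δQ/Q)² = Σ (nᵢ · δxᵢ/xᵢ)².
  (1·δc/c)² = (1×0.0166)² = 0.000276;  (-2·δq/q)² = (-2×0.111)² = 0.0494;  (½·δs/s)² = (0.5×0.0124)² = 3.84e-05
δQ/Q = √(0.0497) = 0.223
Q = 75.37, so δQ = 0.223 × 75.37 = 16.8.

16.8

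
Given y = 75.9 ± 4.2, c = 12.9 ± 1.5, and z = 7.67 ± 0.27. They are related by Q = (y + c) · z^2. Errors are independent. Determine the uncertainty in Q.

452

Let u = y + c = 88.8. δu = √(δy² + δc²) = √(17.6 + 2.25) = 4.46, so δu/u = 0.0502.
Q is then a monomial in u, z:
δQ/Q = √((δu/u)² + (2·δz/z)²) = √(0.00252 + 0.00496) = 0.0865
Q = 5220, so δQ = 0.0865 × 5220 = 452.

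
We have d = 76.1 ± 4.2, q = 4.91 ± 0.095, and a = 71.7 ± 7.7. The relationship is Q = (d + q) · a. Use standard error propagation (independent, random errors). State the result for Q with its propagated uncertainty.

Let u = d + q = 81.0. δu = √(δd² + δq²) = √(17.6 + 0.00903) = 4.20, so δu/u = 0.0519.
Q is then a monomial in u, a:
δQ/Q = √((δu/u)² + (1·δa/a)²) = √(0.00269 + 0.0115) = 0.119
Q = 5810, so δQ = 0.119 × 5810 = 693.

5810 ± 693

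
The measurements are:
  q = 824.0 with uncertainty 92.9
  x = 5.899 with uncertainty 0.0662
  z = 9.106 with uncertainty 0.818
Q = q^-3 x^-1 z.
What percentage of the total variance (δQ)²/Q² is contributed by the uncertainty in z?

6.58%

(δQ/Q)² = (-3·δq/q)² + (-1·δx/x)² + (1·δz/z)²
  q term: (-3×0.113)² = 0.114
  x term: (-1×0.0112)² = 0.000126
  z term: (1×0.0898)² = 0.00807
Total = 0.123. Share from z = 0.00807/0.123 = 0.0658.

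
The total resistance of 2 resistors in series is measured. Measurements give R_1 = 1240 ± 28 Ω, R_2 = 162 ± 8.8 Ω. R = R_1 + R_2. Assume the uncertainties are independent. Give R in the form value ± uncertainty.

1400 ± 29.4 Ω

For a sum/difference, combine absolute errors in quadrature:
  (δR_1)² = 784;  (δR_2)² = 77.4
δR = √(861) = 29.4 Ω
R = 1400 Ω.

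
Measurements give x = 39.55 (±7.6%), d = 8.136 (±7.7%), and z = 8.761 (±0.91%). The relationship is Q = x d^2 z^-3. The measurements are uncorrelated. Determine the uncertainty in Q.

0.677

Products/powers → add relative errors in quadrature, weighted by exponent:
  (1·δx/x)² = (1×0.0760)² = 0.00578;  (2·δd/d)² = (2×0.0770)² = 0.0237;  (-3·δz/z)² = (-3×0.00910)² = 0.000745
δQ/Q = √(0.0302) = 0.174
Q = 3.893, so δQ = 0.174 × 3.893 = 0.677.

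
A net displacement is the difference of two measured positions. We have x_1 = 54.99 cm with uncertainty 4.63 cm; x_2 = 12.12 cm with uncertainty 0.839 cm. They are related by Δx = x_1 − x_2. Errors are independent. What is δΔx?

Each term contributes (cᵢ δxᵢ)² to (δΔx)²:
  (δx_1)² = 21.4;  (δx_2)² = 0.704
δΔx = √(22.1) = 4.71 cm

4.71 cm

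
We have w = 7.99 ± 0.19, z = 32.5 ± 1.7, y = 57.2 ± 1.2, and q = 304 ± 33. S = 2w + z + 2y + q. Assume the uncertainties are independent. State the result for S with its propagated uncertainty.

467 ± 33.1

For a sum/difference, combine absolute errors in quadrature:
  (2·δw)² = 0.144;  (δz)² = 2.89;  (2·δy)² = 5.76;  (δq)² = 1090
δS = √(1100) = 33.1
S = 467.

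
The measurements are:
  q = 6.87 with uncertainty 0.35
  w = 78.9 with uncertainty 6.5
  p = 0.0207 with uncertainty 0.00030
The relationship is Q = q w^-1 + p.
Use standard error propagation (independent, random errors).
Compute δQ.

0.00844

Let h = q·w^-1 = 0.0871. δh/h = √((1·δq/q)² + (-1·δw/w)²) = √(0.00260 + 0.00679) = 0.0969, so δh = 0.00843.
Q = h + p: δQ = √(δh² + δp²) = √(7.11e-05 + 9e-08) = 0.00844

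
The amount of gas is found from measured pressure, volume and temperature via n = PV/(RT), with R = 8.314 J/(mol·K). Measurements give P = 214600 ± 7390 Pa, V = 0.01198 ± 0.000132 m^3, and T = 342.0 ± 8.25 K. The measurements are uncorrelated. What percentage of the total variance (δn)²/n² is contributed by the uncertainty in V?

6.43%

(δn/n)² = (1·δP/P)² + (1·δV/V)² + (-1·δT/T)²
  P term: (1×0.0344)² = 0.00119
  V term: (1×0.0110)² = 0.000121
  T term: (-1×0.0241)² = 0.000582
Total = 0.00189. Share from V = 0.000121/0.00189 = 0.0643.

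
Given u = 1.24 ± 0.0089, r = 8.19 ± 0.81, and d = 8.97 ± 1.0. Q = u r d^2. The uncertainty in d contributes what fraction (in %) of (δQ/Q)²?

(δQ/Q)² = (1·δu/u)² + (1·δr/r)² + (2·δd/d)²
  u term: (1×0.00718)² = 5.15e-05
  r term: (1×0.0989)² = 0.00978
  d term: (2×0.111)² = 0.0497
Total = 0.0595. Share from d = 0.0497/0.0595 = 0.835.

83.5%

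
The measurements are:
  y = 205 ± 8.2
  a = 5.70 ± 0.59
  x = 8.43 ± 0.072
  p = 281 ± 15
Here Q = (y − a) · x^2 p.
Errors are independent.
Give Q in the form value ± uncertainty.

Let u = y − a = 199. δu = √(δy² + δa²) = √(67.2 + 0.348) = 8.22, so δu/u = 0.0413.
Q is then a monomial in u, x, p:
δQ/Q = √((δu/u)² + (2·δx/x)² + (1·δp/p)²) = √(0.00170 + 0.000292 + 0.00285) = 0.0696
Q = 3.98e+06, so δQ = 0.0696 × 3.98e+06 = 2.77e+05.

(3.98 ± 0.277) × 10^6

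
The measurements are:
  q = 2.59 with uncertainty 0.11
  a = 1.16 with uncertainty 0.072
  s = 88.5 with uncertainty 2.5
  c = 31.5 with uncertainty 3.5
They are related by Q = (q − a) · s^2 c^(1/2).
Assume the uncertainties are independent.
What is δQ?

Let u = q − a = 1.43. δu = √(δq² + δa²) = √(0.0121 + 0.00518) = 0.131, so δu/u = 0.0919.
Q is then a monomial in u, s, c:
δQ/Q = √((δu/u)² + (2·δs/s)² + (½·δc/c)²) = √(0.00845 + 0.00319 + 0.00309) = 0.121
Q = 62900, so δQ = 0.121 × 62900 = 7630.

7630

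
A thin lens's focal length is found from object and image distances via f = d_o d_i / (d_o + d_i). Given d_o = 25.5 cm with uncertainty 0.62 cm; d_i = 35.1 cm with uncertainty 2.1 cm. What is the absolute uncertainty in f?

0.426 cm

∂f/∂d_o = (d_i/(d_o+d_i))² = 0.335;  ∂f/∂d_i = (d_o/(d_o+d_i))² = 0.177
δf = √((∂f/∂d_o · δd_o)² + (∂f/∂d_i · δd_i)²) = √(0.0433 + 0.138) = 0.426 cm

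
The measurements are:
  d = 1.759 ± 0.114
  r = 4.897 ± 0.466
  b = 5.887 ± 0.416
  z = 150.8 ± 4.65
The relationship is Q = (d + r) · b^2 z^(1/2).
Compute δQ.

452

Let u = d + r = 6.656. δu = √(δd² + δr²) = √(0.0130 + 0.217) = 0.480, so δu/u = 0.0721.
Q is then a monomial in u, b, z:
δQ/Q = √((δu/u)² + (2·δb/b)² + (½·δz/z)²) = √(0.00520 + 0.0200 + 0.000238) = 0.159
Q = 2833, so δQ = 0.159 × 2833 = 452.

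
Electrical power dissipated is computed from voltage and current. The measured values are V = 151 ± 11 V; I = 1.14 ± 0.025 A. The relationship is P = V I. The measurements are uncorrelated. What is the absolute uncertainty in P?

13.1 W

Since P is a product/quotient, work with relative uncertainties:
  (1·δV/V)² = (1×0.0728)² = 0.00531;  (1·δI/I)² = (1×0.0219)² = 0.000481
δP/P = √(0.00579) = 0.0761
P = 172 W, so δP = 0.0761 × 172 = 13.1 W.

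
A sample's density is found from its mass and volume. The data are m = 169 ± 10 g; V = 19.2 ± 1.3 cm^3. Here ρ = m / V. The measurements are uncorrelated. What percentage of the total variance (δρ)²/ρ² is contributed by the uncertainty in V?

(δρ/ρ)² = (1·δm/m)² + (-1·δV/V)²
  m term: (1×0.0592)² = 0.00350
  V term: (-1×0.0677)² = 0.00458
Total = 0.00809. Share from V = 0.00458/0.00809 = 0.567.

56.7%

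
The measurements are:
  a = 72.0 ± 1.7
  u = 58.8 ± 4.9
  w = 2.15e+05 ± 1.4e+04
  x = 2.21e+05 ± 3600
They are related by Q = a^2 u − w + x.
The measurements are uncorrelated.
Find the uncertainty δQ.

Let p = a^2·u = 3.05e+05. δp/p = √((2·δa/a)² + (1·δu/u)²) = √(0.00223 + 0.00694) = 0.0958, so δp = 29200.
Q = p − w + x: δQ = √(δp² + δw² + δx²) = √(8.52e+08 + 1.96e+08 + 1.3e+07) = 32600

32600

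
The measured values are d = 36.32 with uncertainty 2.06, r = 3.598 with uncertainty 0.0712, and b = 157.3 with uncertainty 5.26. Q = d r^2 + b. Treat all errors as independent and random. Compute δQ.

Let p = d·r^2 = 470.2. δp/p = √((1·δd/d)² + (2·δr/r)²) = √(0.00322 + 0.00157) = 0.0692, so δp = 32.5.
Q = p + b: δQ = √(δp² + δb²) = √(1060 + 27.7) = 32.9

32.9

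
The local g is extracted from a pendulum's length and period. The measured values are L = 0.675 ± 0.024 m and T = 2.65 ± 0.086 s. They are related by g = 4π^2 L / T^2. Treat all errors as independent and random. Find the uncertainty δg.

0.281 m/s^2

Each factor contributes (exponent × relative error)² to (δg/g)²:
  (1·δL/L)² = (1×0.0356)² = 0.00126;  (-2·δT/T)² = (-2×0.0325)² = 0.00421
δg/g = √(0.00548) = 0.0740
g = 3.79 m/s^2, so δg = 0.0740 × 3.79 = 0.281 m/s^2.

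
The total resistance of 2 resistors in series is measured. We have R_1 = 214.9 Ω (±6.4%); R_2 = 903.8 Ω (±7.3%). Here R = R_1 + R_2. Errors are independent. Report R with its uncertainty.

1119 ± 67.4 Ω

R is a linear combination, so absolute uncertainties add in quadrature:
  (δR_1)² = 189;  (δR_2)² = 4350
δR = √(4540) = 67.4 Ω
R = 1119 Ω.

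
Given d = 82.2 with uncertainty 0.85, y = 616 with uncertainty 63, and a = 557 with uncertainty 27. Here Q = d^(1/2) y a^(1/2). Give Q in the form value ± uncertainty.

(1.32 ± 0.139) × 10^5

Products/powers → add relative errors in quadrature, weighted by exponent:
  (½·δd/d)² = (0.5×0.0103)² = 2.67e-05;  (1·δy/y)² = (1×0.102)² = 0.0105;  (½·δa/a)² = (0.5×0.0485)² = 0.000587
δQ/Q = √(0.0111) = 0.105
Q = 1.32e+05, so δQ = 0.105 × 1.32e+05 = 13900.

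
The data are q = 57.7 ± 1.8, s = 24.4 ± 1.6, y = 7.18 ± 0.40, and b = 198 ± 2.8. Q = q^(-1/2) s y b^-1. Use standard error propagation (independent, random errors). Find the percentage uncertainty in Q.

8.86%

Relative error in a monomial: (δQ/Q)² = Σ (nᵢ · δxᵢ/xᵢ)².
  (−½·δq/q)² = (-0.5×0.0312)² = 0.000243;  (1·δs/s)² = (1×0.0656)² = 0.00430;  (1·δy/y)² = (1×0.0557)² = 0.00310;  (-1·δb/b)² = (-1×0.0141)² = 0.000200
δQ/Q = √(0.00785) = 0.0886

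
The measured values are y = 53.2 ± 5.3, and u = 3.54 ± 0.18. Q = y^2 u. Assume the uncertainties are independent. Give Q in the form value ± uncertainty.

Each factor contributes (exponent × relative error)² to (δQ/Q)²:
  (2·δy/y)² = (2×0.0996)² = 0.0397;  (1·δu/u)² = (1×0.0508)² = 0.00259
δQ/Q = √(0.0423) = 0.206
Q = 10000, so δQ = 0.206 × 10000 = 2060.

10000 ± 2060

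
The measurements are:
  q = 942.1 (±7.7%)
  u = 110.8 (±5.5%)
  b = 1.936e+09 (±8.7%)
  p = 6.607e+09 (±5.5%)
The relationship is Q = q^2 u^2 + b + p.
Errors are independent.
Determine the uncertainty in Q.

Let w = q^2·u^2 = 1.09e+10. δw/w = √((2·δq/q)² + (2·δu/u)²) = √(0.0237 + 0.0121) = 0.189, so δw = 2.06e+09.
Q = w + b + p: δQ = √(δw² + δb² + δp²) = √(4.25e+18 + 2.84e+16 + 1.32e+17) = 2.1e+09

2.1e+09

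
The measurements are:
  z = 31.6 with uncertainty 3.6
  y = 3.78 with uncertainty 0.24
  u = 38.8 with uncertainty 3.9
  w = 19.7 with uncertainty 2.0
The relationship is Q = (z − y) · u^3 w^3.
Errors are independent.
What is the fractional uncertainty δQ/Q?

0.448

Let h = z − y = 27.8. δh = √(δz² + δy²) = √(13.0 + 0.0576) = 3.61, so δh/h = 0.130.
Q is then a monomial in h, u, w:
δQ/Q = √((δh/h)² + (3·δu/u)² + (3·δw/w)²) = √(0.0168 + 0.0909 + 0.0928) = 0.448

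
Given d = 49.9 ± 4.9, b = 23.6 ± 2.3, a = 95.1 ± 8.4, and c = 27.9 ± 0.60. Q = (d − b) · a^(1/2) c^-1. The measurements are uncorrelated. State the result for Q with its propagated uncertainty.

9.19 ± 1.95

Let u = d − b = 26.3. δu = √(δd² + δb²) = √(24.0 + 5.29) = 5.41, so δu/u = 0.206.
Q is then a monomial in u, a, c:
δQ/Q = √((δu/u)² + (½·δa/a)² + (-1·δc/c)²) = √(0.0424 + 0.00195 + 0.000462) = 0.212
Q = 9.19, so δQ = 0.212 × 9.19 = 1.95.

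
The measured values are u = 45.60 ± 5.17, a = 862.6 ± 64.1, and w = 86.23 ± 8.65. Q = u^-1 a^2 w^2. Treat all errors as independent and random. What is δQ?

Each factor contributes (exponent × relative error)² to (δQ/Q)²:
  (-1·δu/u)² = (-1×0.113)² = 0.0129;  (2·δa/a)² = (2×0.0743)² = 0.0221;  (2·δw/w)² = (2×0.100)² = 0.0403
δQ/Q = √(0.0752) = 0.274
Q = 1.213e+08, so δQ = 0.274 × 1.213e+08 = 3.33e+07.

3.33e+07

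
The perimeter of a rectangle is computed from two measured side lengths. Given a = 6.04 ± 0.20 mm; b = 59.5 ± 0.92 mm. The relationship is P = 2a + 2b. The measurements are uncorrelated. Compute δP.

For a sum/difference, combine absolute errors in quadrature:
  (2·δa)² = 0.160;  (2·δb)² = 3.39
δP = √(3.55) = 1.88 mm

1.88 mm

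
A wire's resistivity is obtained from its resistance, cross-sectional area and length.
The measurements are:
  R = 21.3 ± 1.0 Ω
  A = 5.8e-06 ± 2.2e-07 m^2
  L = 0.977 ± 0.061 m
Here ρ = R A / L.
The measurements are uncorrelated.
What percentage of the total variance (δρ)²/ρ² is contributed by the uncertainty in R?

29.2%

(δρ/ρ)² = (1·δR/R)² + (1·δA/A)² + (-1·δL/L)²
  R term: (1×0.0469)² = 0.00220
  A term: (1×0.0379)² = 0.00144
  L term: (-1×0.0624)² = 0.00390
Total = 0.00754. Share from R = 0.00220/0.00754 = 0.292.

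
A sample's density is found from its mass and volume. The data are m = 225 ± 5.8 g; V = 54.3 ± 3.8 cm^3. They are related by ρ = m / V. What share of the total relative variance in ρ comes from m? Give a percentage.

(δρ/ρ)² = (1·δm/m)² + (-1·δV/V)²
  m term: (1×0.0258)² = 0.000664
  V term: (-1×0.0700)² = 0.00490
Total = 0.00556. Share from m = 0.000664/0.00556 = 0.119.

11.9%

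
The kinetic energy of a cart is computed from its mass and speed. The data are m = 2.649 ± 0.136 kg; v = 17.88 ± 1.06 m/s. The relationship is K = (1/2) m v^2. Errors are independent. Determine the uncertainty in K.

Products/powers → add relative errors in quadrature, weighted by exponent:
  (1·δm/m)² = (1×0.0513)² = 0.00264;  (2·δv/v)² = (2×0.0593)² = 0.0141
δK/K = √(0.0167) = 0.129
K = 423.4 J, so δK = 0.129 × 423.4 = 54.7 J.

54.7 J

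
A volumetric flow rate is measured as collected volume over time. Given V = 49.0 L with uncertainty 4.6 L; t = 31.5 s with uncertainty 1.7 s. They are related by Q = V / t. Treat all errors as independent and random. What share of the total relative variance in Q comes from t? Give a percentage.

(δQ/Q)² = (1·δV/V)² + (-1·δt/t)²
  V term: (1×0.0939)² = 0.00881
  t term: (-1×0.0540)² = 0.00291
Total = 0.0117. Share from t = 0.00291/0.0117 = 0.248.

24.8%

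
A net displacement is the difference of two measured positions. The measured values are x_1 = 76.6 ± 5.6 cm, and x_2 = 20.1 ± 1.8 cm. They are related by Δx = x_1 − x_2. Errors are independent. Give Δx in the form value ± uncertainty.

Each term contributes (cᵢ δxᵢ)² to (δΔx)²:
  (δx_1)² = 31.4;  (δx_2)² = 3.24
δΔx = √(34.6) = 5.88 cm
Δx = 56.5 cm.

56.5 ± 5.88 cm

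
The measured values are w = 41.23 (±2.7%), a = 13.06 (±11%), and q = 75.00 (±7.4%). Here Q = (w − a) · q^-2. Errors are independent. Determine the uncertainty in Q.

Let u = w − a = 28.17. δu = √(δw² + δa²) = √(1.24 + 2.06) = 1.82, so δu/u = 0.0645.
Q is then a monomial in u, q:
δQ/Q = √((δu/u)² + (-2·δq/q)²) = √(0.00416 + 0.0219) = 0.161
Q = 0.005008, so δQ = 0.161 × 0.005008 = 0.000809.

0.000809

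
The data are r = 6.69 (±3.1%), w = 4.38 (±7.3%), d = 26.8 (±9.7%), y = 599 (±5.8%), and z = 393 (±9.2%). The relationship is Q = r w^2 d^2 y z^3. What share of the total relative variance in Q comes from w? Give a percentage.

15.3%

(δQ/Q)² = (1·δr/r)² + (2·δw/w)² + (2·δd/d)² + (1·δy/y)² + (3·δz/z)²
  r term: (1×0.0310)² = 0.000961
  w term: (2×0.0730)² = 0.0213
  d term: (2×0.0970)² = 0.0376
  y term: (1×0.0580)² = 0.00336
  z term: (3×0.0920)² = 0.0762
Total = 0.139. Share from w = 0.0213/0.139 = 0.153.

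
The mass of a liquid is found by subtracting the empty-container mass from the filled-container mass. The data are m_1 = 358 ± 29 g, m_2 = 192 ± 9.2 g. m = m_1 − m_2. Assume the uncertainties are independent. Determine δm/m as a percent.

Sums and differences: (δm)² = Σ (cᵢ δxᵢ)².
  (δm_1)² = 841;  (δm_2)² = 84.6
δm = √(926) = 30.4 g
m = 166 g, so δm/m = 30.4/166 = 0.183.

18.3%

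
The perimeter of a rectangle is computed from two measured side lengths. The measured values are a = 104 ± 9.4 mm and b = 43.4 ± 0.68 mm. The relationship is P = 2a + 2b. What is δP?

Absolute uncertainties add in quadrature for a linear combination:
  (2·δa)² = 353;  (2·δb)² = 1.85
δP = √(355) = 18.8 mm

18.8 mm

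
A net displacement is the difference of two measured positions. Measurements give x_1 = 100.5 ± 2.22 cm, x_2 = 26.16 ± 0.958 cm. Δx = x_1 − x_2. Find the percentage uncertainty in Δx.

3.25%

Sums and differences: (δΔx)² = Σ (cᵢ δxᵢ)².
  (δx_1)² = 4.93;  (δx_2)² = 0.918
δΔx = √(5.85) = 2.42 cm
Δx = 74.34 cm, so δΔx/Δx = 2.42/74.34 = 0.0325.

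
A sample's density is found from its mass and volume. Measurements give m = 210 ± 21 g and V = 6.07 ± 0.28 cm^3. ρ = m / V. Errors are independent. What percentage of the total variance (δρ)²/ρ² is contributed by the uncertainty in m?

(δρ/ρ)² = (1·δm/m)² + (-1·δV/V)²
  m term: (1×0.100)² = 0.0100
  V term: (-1×0.0461)² = 0.00213
Total = 0.0121. Share from m = 0.0100/0.0121 = 0.825.

82.5%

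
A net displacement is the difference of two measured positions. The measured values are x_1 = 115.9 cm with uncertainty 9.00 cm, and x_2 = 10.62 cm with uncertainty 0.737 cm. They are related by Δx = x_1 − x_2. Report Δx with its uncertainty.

105.3 ± 9.03 cm

For a sum/difference, combine absolute errors in quadrature:
  (δx_1)² = 81.0;  (δx_2)² = 0.543
δΔx = √(81.5) = 9.03 cm
Δx = 105.3 cm.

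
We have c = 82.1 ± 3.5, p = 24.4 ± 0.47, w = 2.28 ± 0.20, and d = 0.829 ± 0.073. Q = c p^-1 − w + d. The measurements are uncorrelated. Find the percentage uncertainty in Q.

Let h = c·p^-1 = 3.36. δh/h = √((1·δc/c)² + (-1·δp/p)²) = √(0.00182 + 0.000371) = 0.0468, so δh = 0.157.
Q = h − w + d: δQ = √(δh² + δw² + δd²) = √(0.0248 + 0.0400 + 0.00533) = 0.265
Q = 1.91, so δQ/Q = 0.265/1.91 = 0.138.

13.8%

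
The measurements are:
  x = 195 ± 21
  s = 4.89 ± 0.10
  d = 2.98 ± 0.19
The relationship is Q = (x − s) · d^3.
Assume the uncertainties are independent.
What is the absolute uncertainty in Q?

1110

Let u = x − s = 190. δu = √(δx² + δs²) = √(441 + 0.0100) = 21.0, so δu/u = 0.110.
Q is then a monomial in u, d:
δQ/Q = √((δu/u)² + (3·δd/d)²) = √(0.0122 + 0.0366) = 0.221
Q = 5030, so δQ = 0.221 × 5030 = 1110.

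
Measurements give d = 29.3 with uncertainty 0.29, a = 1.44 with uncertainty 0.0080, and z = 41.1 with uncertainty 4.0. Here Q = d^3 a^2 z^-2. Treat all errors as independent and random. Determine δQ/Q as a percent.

19.7%

Products/powers → add relative errors in quadrature, weighted by exponent:
  (3·δd/d)² = (3×0.00990)² = 0.000882;  (2·δa/a)² = (2×0.00556)² = 0.000123;  (-2·δz/z)² = (-2×0.0973)² = 0.0379
δQ/Q = √(0.0389) = 0.197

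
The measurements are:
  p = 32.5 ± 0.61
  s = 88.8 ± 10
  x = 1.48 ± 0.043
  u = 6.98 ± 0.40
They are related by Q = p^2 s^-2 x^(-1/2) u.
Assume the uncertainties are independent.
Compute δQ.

0.181

Since Q is a product/quotient, work with relative uncertainties:
  (2·δp/p)² = (2×0.0188)² = 0.00141;  (-2·δs/s)² = (-2×0.113)² = 0.0507;  (−½·δx/x)² = (-0.5×0.0291)² = 0.000211;  (1·δu/u)² = (1×0.0573)² = 0.00328
δQ/Q = √(0.0556) = 0.236
Q = 0.769, so δQ = 0.236 × 0.769 = 0.181.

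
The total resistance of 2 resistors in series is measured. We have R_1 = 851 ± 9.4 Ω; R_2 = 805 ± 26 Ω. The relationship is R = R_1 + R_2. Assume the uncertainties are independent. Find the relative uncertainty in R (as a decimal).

Each term contributes (cᵢ δxᵢ)² to (δR)²:
  (δR_1)² = 88.4;  (δR_2)² = 676
δR = √(764) = 27.6 Ω
R = 1660 Ω, so δR/R = 27.6/1660 = 0.0167.

0.0167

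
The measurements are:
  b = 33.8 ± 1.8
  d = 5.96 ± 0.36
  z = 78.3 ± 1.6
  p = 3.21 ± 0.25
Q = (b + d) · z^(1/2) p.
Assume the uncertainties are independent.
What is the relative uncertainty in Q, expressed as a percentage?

9.11%

Let u = b + d = 39.8. δu = √(δb² + δd²) = √(3.24 + 0.130) = 1.84, so δu/u = 0.0462.
Q is then a monomial in u, z, p:
δQ/Q = √((δu/u)² + (½·δz/z)² + (1·δp/p)²) = √(0.00213 + 0.000104 + 0.00607) = 0.0911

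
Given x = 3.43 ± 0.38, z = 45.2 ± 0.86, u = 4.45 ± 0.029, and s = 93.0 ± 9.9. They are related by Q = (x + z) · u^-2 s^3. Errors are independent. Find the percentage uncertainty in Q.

Let w = x + z = 48.6. δw = √(δx² + δz²) = √(0.144 + 0.740) = 0.940, so δw/w = 0.0193.
Q is then a monomial in w, u, s:
δQ/Q = √((δw/w)² + (-2·δu/u)² + (3·δs/s)²) = √(0.000374 + 0.000170 + 0.102) = 0.320

32.0%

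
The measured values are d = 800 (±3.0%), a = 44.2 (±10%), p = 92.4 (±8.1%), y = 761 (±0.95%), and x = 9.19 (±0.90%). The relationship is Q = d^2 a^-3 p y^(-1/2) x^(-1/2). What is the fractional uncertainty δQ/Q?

0.317

For a monomial Q ∝ d^2, a^-3, p, y^(-1/2), x^(-1/2), fractional errors add in quadrature:
  (2·δd/d)² = (2×0.0300)² = 0.00360;  (-3·δa/a)² = (-3×0.100)² = 0.0900;  (1·δp/p)² = (1×0.0810)² = 0.00656;  (−½·δy/y)² = (-0.5×0.00950)² = 2.26e-05;  (−½·δx/x)² = (-0.5×0.00900)² = 2.03e-05
δQ/Q = √(0.100) = 0.317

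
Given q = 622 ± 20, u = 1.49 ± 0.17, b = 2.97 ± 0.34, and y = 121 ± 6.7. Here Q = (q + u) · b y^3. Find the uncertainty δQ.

Let w = q + u = 623. δw = √(δq² + δu²) = √(400 + 0.0289) = 20.0, so δw/w = 0.0321.
Q is then a monomial in w, b, y:
δQ/Q = √((δw/w)² + (1·δb/b)² + (3·δy/y)²) = √(0.00103 + 0.0131 + 0.0276) = 0.204
Q = 3.28e+09, so δQ = 0.204 × 3.28e+09 = 6.7e+08.

6.7e+08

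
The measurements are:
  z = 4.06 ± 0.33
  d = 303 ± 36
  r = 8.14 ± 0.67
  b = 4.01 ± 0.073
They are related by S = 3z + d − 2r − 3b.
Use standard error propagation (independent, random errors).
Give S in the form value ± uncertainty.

287 ± 36.0

Sums and differences: (δS)² = Σ (cᵢ δxᵢ)².
  (3·δz)² = 0.980;  (δd)² = 1300;  (2·δr)² = 1.80;  (3·δb)² = 0.0480
δS = √(1300) = 36.0
S = 287.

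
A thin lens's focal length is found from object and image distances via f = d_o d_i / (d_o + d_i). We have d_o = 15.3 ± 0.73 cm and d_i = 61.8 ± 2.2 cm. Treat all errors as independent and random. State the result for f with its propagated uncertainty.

∂f/∂d_o = (d_i/(d_o+d_i))² = 0.642;  ∂f/∂d_i = (d_o/(d_o+d_i))² = 0.0394
δf = √((∂f/∂d_o · δd_o)² + (∂f/∂d_i · δd_i)²) = √(0.220 + 0.00751) = 0.477 cm
f = 12.3 cm.

12.3 ± 0.477 cm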